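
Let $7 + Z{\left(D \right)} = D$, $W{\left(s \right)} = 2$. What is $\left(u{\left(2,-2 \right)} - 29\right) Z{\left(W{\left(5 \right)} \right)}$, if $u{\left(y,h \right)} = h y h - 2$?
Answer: $115$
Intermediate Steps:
$u{\left(y,h \right)} = -2 + y h^{2}$ ($u{\left(y,h \right)} = y h^{2} - 2 = -2 + y h^{2}$)
$Z{\left(D \right)} = -7 + D$
$\left(u{\left(2,-2 \right)} - 29\right) Z{\left(W{\left(5 \right)} \right)} = \left(\left(-2 + 2 \left(-2\right)^{2}\right) - 29\right) \left(-7 + 2\right) = \left(\left(-2 + 2 \cdot 4\right) - 29\right) \left(-5\right) = \left(\left(-2 + 8\right) - 29\right) \left(-5\right) = \left(6 - 29\right) \left(-5\right) = \left(-23\right) \left(-5\right) = 115$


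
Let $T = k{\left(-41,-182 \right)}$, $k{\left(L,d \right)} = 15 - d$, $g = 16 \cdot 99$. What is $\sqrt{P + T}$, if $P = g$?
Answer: $\sqrt{1781} \approx 42.202$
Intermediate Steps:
$g = 1584$
$P = 1584$
$T = 197$ ($T = 15 - -182 = 15 + 182 = 197$)
$\sqrt{P + T} = \sqrt{1584 + 197} = \sqrt{1781}$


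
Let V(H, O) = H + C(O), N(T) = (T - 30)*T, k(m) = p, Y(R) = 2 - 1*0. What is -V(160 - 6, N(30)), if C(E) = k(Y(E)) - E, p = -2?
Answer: -152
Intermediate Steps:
Y(R) = 2 (Y(R) = 2 + 0 = 2)
k(m) = -2
N(T) = T*(-30 + T) (N(T) = (-30 + T)*T = T*(-30 + T))
C(E) = -2 - E
V(H, O) = -2 + H - O (V(H, O) = H + (-2 - O) = -2 + H - O)
-V(160 - 6, N(30)) = -(-2 + (160 - 6) - 30*(-30 + 30)) = -(-2 + 154 - 30*0) = -(-2 + 154 - 1*0) = -(-2 + 154 + 0) = -1*152 = -152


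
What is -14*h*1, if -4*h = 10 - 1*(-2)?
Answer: 42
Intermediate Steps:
h = -3 (h = -(10 - 1*(-2))/4 = -(10 + 2)/4 = -¼*12 = -3)
-14*h*1 = -14*(-3)*1 = 42*1 = 42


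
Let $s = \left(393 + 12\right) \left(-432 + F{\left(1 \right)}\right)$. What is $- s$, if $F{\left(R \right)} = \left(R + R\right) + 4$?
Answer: $172530$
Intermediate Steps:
$F{\left(R \right)} = 4 + 2 R$ ($F{\left(R \right)} = 2 R + 4 = 4 + 2 R$)
$s = -172530$ ($s = \left(393 + 12\right) \left(-432 + \left(4 + 2 \cdot 1\right)\right) = 405 \left(-432 + \left(4 + 2\right)\right) = 405 \left(-432 + 6\right) = 405 \left(-426\right) = -172530$)
$- s = \left(-1\right) \left(-172530\right) = 172530$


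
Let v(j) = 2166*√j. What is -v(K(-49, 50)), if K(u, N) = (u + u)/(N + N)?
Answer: -7581*I*√2/5 ≈ -2144.2*I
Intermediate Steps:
K(u, N) = u/N (K(u, N) = (2*u)/((2*N)) = (2*u)*(1/(2*N)) = u/N)
-v(K(-49, 50)) = -2166*√(-49/50) = -2166*7*I*√2/10 = -7581*I*√2/5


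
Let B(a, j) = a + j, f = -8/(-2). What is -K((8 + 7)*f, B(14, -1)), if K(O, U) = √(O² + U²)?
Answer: -√3769 ≈ -61.392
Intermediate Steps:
f = 4 (f = -8*(-½) = 4)
-K((8 + 7)*f, B(14, -1)) = -√(((8 + 7)*4)² + (14 - 1)²) = -√((15*4)² + 13²) = -√(60² + 169) = -√(3600 + 169) = -√3769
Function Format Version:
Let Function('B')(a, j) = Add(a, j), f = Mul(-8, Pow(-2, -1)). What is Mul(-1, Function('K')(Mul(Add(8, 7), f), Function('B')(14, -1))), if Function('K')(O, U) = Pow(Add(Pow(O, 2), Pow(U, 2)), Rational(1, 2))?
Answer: Mul(-1, Pow(3769, Rational(1, 2))) ≈ -61.392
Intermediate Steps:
f = 4 (f = Mul(-8, Rational(-1, 2)) = 4)
Mul(-1, Function('K')(Mul(Add(8, 7), f), Function('B')(14, -1))) = Mul(-1, Pow(Add(Pow(Mul(Add(8, 7), 4), 2), Pow(Add(14, -1), 2)), Rational(1, 2))) = Mul(-1, Pow(Add(Pow(Mul(15, 4), 2), Pow(13, 2)), Rational(1, 2))) = Mul(-1, Pow(Add(Pow(60, 2), 169), Rational(1, 2))) = Mul(-1, Pow(Add(3600, 169), Rational(1, 2))) = Mul(-1, Pow(3769, Rational(1, 2)))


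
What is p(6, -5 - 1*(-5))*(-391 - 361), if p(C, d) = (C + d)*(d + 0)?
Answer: 0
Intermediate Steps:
p(C, d) = d*(C + d) (p(C, d) = (C + d)*d = d*(C + d))
p(6, -5 - 1*(-5))*(-391 - 361) = ((-5 - 1*(-5))*(6 + (-5 - 1*(-5))))*(-391 - 361) = ((-5 + 5)*(6 + (-5 + 5)))*(-752) = (0*(6 + 0))*(-752) = (0*6)*(-752) = 0*(-752) = 0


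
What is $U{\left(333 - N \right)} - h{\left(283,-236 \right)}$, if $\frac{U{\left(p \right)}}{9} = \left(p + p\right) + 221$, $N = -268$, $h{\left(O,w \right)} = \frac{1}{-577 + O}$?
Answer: $\frac{3765259}{294} \approx 12807.0$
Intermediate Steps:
$U{\left(p \right)} = 1989 + 18 p$ ($U{\left(p \right)} = 9 \left(\left(p + p\right) + 221\right) = 9 \left(2 p + 221\right) = 9 \left(221 + 2 p\right) = 1989 + 18 p$)
$U{\left(333 - N \right)} - h{\left(283,-236 \right)} = \left(1989 + 18 \left(333 - -268\right)\right) - \frac{1}{-577 + 283} = \left(1989 + 18 \left(333 + 268\right)\right) - \frac{1}{-294} = \left(1989 + 18 \cdot 601\right) - - \frac{1}{294} = \left(1989 + 10818\right) + \frac{1}{294} = 12807 + \frac{1}{294} = \frac{3765259}{294}$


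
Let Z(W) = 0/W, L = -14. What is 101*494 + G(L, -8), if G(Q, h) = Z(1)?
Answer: 49894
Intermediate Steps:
Z(W) = 0
G(Q, h) = 0
101*494 + G(L, -8) = 101*494 + 0 = 49894 + 0 = 49894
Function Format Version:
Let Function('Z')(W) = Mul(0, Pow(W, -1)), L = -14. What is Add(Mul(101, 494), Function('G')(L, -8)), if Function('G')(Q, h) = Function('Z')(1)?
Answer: 49894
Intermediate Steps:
Function('Z')(W) = 0
Function('G')(Q, h) = 0
Add(Mul(101, 494), Function('G')(L, -8)) = Add(Mul(101, 494), 0) = Add(49894, 0) = 49894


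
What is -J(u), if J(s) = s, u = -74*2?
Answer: 148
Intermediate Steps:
u = -148
-J(u) = -1*(-148) = 148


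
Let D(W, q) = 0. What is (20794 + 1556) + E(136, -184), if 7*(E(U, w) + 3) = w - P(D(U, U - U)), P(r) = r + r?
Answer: 156245/7 ≈ 22321.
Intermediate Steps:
P(r) = 2*r
E(U, w) = -3 + w/7 (E(U, w) = -3 + (w - 2*0)/7 = -3 + (w - 1*0)/7 = -3 + (w + 0)/7 = -3 + w/7)
(20794 + 1556) + E(136, -184) = (20794 + 1556) + (-3 + (⅐)*(-184)) = 22350 + (-3 - 184/7) = 22350 - 205/7 = 156245/7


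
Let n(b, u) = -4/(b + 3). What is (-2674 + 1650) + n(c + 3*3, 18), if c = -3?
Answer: -9220/9 ≈ -1024.4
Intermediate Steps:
n(b, u) = -4/(3 + b)
(-2674 + 1650) + n(c + 3*3, 18) = (-2674 + 1650) - 4/(3 + (-3 + 3*3)) = -1024 - 4/(3 + (-3 + 9)) = -1024 - 4/(3 + 6) = -1024 - 4/9 = -9220/9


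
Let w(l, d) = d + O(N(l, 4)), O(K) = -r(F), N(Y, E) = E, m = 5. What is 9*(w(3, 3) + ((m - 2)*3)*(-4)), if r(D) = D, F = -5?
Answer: -252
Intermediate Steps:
O(K) = 5 (O(K) = -1*(-5) = 5)
w(l, d) = 5 + d (w(l, d) = d + 5 = 5 + d)
9*(w(3, 3) + ((m - 2)*3)*(-4)) = 9*((5 + 3) + ((5 - 2)*3)*(-4)) = 9*(8 + (3*3)*(-4)) = 9*(8 + 9*(-4)) = 9*(8 - 36) = 9*(-28) = -252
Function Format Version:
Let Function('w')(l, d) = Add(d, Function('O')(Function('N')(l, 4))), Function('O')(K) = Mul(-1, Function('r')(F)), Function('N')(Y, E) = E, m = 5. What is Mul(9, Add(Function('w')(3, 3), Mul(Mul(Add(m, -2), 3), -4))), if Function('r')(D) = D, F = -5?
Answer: -252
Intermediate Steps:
Function('O')(K) = 5 (Function('O')(K) = Mul(-1, -5) = 5)
Function('w')(l, d) = Add(5, d) (Function('w')(l, d) = Add(d, 5) = Add(5, d))
Mul(9, Add(Function('w')(3, 3), Mul(Mul(Add(m, -2), 3), -4))) = Mul(9, Add(Add(5, 3), Mul(Mul(Add(5, -2), 3), -4))) = Mul(9, Add(8, Mul(Mul(3, 3), -4))) = Mul(9, Add(8, Mul(9, -4))) = Mul(9, Add(8, -36)) = Mul(9, -28) = -252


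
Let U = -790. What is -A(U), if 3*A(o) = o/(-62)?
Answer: -395/93 ≈ -4.2473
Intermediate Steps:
A(o) = -o/186 (A(o) = (o/(-62))/3 = (o*(-1/62))/3 = (-o/62)/3 = -o/186)
-A(U) = -(-1)*(-790)/186 = -1*395/93 = -395/93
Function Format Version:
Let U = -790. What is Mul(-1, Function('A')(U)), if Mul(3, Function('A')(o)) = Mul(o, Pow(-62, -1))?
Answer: Rational(-395, 93) ≈ -4.2473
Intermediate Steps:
Function('A')(o) = Mul(Rational(-1, 186), o) (Function('A')(o) = Mul(Rational(1, 3), Mul(o, Pow(-62, -1))) = Mul(Rational(1, 3), Mul(o, Rational(-1, 62))) = Mul(Rational(1, 3), Mul(Rational(-1, 62), o)) = Mul(Rational(-1, 186), o))
Mul(-1, Function('A')(U)) = Mul(-1, Mul(Rational(-1, 186), -790)) = Mul(-1, Rational(395, 93)) = Rational(-395, 93)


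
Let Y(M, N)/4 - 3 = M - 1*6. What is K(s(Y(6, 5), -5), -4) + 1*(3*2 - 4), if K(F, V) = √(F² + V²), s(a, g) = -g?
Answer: 2 + √41 ≈ 8.4031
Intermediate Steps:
Y(M, N) = -12 + 4*M (Y(M, N) = 12 + 4*(M - 1*6) = 12 + 4*(M - 6) = 12 + 4*(-6 + M) = 12 + (-24 + 4*M) = -12 + 4*M)
K(s(Y(6, 5), -5), -4) + 1*(3*2 - 4) = √((-1*(-5))² + (-4)²) + 1*(3*2 - 4) = √(5² + 16) + 1*(6 - 4) = √(25 + 16) + 1*2 = √41 + 2 = 2 + √41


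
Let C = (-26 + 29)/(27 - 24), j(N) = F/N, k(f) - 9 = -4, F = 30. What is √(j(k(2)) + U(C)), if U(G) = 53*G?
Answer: √59 ≈ 7.6811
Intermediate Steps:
k(f) = 5 (k(f) = 9 - 4 = 5)
j(N) = 30/N
C = 1 (C = 3/3 = 3*(⅓) = 1)
√(j(k(2)) + U(C)) = √(30/5 + 53*1) = √(30*(⅕) + 53) = √(6 + 53) = √59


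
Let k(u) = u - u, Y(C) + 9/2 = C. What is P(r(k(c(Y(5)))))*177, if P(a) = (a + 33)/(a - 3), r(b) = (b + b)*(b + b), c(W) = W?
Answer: -1947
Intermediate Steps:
Y(C) = -9/2 + C
k(u) = 0
r(b) = 4*b² (r(b) = (2*b)*(2*b) = 4*b²)
P(a) = (33 + a)/(-3 + a)
P(r(k(c(Y(5)))))*177 = ((33 + 4*0²)/(-3 + 4*0²))*177 = ((33 + 4*0)/(-3 + 4*0))*177 = ((33 + 0)/(-3 + 0))*177 = (33/(-3))*177 = -⅓*33*177 = -11*177 = -1947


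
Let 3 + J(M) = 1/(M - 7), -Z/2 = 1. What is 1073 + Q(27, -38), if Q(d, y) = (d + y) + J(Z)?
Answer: 9530/9 ≈ 1058.9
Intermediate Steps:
Z = -2 (Z = -2*1 = -2)
J(M) = -3 + 1/(-7 + M) (J(M) = -3 + 1/(M - 7) = -3 + 1/(-7 + M))
Q(d, y) = -28/9 + d + y (Q(d, y) = (d + y) + (22 - 3*(-2))/(-7 - 2) = (d + y) + (22 + 6)/(-9) = (d + y) - ⅑*28 = (d + y) - 28/9 = -28/9 + d + y)
1073 + Q(27, -38) = 1073 + (-28/9 + 27 - 38) = 1073 - 127/9 = 9530/9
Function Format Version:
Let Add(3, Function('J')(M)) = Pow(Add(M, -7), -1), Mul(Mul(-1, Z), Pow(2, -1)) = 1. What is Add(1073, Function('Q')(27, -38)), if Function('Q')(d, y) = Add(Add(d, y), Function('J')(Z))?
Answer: Rational(9530, 9) ≈ 1058.9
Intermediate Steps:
Z = -2 (Z = Mul(-2, 1) = -2)
Function('J')(M) = Add(-3, Pow(Add(-7, M), -1)) (Function('J')(M) = Add(-3, Pow(Add(M, -7), -1)) = Add(-3, Pow(Add(-7, M), -1)))
Function('Q')(d, y) = Add(Rational(-28, 9), d, y) (Function('Q')(d, y) = Add(Add(d, y), Mul(Pow(Add(-7, -2), -1), Add(22, Mul(-3, -2)))) = Add(Add(d, y), Mul(Pow(-9, -1), Add(22, 6))) = Add(Add(d, y), Mul(Rational(-1, 9), 28)) = Add(Add(d, y), Rational(-28, 9)) = Add(Rational(-28, 9), d, y))
Add(1073, Function('Q')(27, -38)) = Add(1073, Add(Rational(-28, 9), 27, -38)) = Add(1073, Rational(-127, 9)) = Rational(9530, 9)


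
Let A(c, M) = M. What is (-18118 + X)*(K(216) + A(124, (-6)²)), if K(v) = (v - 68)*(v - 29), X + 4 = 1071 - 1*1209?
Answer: -506021120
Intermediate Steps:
X = -142 (X = -4 + (1071 - 1*1209) = -4 + (1071 - 1209) = -4 - 138 = -142)
K(v) = (-68 + v)*(-29 + v)
(-18118 + X)*(K(216) + A(124, (-6)²)) = (-18118 - 142)*((1972 + 216² - 97*216) + (-6)²) = -18260*((1972 + 46656 - 20952) + 36) = -18260*(27676 + 36) = -18260*27712 = -506021120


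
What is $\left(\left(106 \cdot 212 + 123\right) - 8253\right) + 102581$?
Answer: $116923$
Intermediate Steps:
$\left(\left(106 \cdot 212 + 123\right) - 8253\right) + 102581 = \left(\left(22472 + 123\right) - 8253\right) + 102581 = \left(22595 - 8253\right) + 102581 = 14342 + 102581 = 116923$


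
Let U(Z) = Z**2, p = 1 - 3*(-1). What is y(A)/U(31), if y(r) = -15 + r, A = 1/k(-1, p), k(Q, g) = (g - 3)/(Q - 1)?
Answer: -17/961 ≈ -0.017690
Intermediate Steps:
p = 4 (p = 1 + 3 = 4)
k(Q, g) = (-3 + g)/(-1 + Q)
A = -2 (A = 1/((-3 + 4)/(-1 - 1)) = 1/(1/(-2)) = 1/(-1/2*1) = 1/(-1/2) = -2)
y(A)/U(31) = (-15 - 2)/(31**2) = -17/961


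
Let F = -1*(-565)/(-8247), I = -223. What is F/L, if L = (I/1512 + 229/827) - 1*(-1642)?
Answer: -47099304/1128936247643 ≈ -4.1720e-5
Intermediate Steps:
L = 2053358035/1250424 (L = (-223/1512 + 229/827) - 1*(-1642) = (-223*1/1512 + 229*(1/827)) + 1642 = (-223/1512 + 229/827) + 1642 = 161827/1250424 + 1642 = 2053358035/1250424 ≈ 1642.1)
F = -565/8247 (F = 565*(-1/8247) = -565/8247 ≈ -0.068510)
F/L = -565/(8247*2053358035/1250424) = -565/8247*1250424/2053358035 = -47099304/1128936247643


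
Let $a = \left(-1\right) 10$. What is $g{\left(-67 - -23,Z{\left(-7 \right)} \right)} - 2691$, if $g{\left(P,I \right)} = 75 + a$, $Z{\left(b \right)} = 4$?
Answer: $-2626$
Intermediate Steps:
$a = -10$
$g{\left(P,I \right)} = 65$ ($g{\left(P,I \right)} = 75 - 10 = 65$)
$g{\left(-67 - -23,Z{\left(-7 \right)} \right)} - 2691 = 65 - 2691 = -2626$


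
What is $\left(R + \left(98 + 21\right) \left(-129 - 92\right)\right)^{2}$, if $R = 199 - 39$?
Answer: $683247321$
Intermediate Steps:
$R = 160$ ($R = 199 - 39 = 160$)
$\left(R + \left(98 + 21\right) \left(-129 - 92\right)\right)^{2} = \left(160 + \left(98 + 21\right) \left(-129 - 92\right)\right)^{2} = \left(160 + 119 \left(-221\right)\right)^{2} = \left(160 - 26299\right)^{2} = \left(-26139\right)^{2} = 683247321$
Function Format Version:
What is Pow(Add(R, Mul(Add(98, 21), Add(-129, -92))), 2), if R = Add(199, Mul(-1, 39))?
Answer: 683247321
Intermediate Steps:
R = 160 (R = Add(199, -39) = 160)
Pow(Add(R, Mul(Add(98, 21), Add(-129, -92))), 2) = Pow(Add(160, Mul(Add(98, 21), Add(-129, -92))), 2) = Pow(Add(160, Mul(119, -221)), 2) = Pow(Add(160, -26299), 2) = Pow(-26139, 2) = 683247321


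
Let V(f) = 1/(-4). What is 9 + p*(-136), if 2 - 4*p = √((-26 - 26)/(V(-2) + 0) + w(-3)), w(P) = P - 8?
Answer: -59 + 34*√197 ≈ 418.21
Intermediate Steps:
w(P) = -8 + P
V(f) = -¼
p = ½ - √197/4 (p = ½ - √((-26 - 26)/(-¼ + 0) + (-8 - 3))/4 = ½ - √(-52/(-¼) - 11)/4 = ½ - √(-52*(-4) - 11)/4 = ½ - √(208 - 11)/4 = ½ - √197/4 ≈ -3.0089)
9 + p*(-136) = 9 + (½ - √197/4)*(-136) = 9 + (-68 + 34*√197) = -59 + 34*√197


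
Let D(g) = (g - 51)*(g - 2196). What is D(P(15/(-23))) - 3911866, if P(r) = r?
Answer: -2009355790/529 ≈ -3.7984e+6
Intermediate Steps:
D(g) = (-2196 + g)*(-51 + g) (D(g) = (-51 + g)*(-2196 + g) = (-2196 + g)*(-51 + g))
D(P(15/(-23))) - 3911866 = (111996 + (15/(-23))² - 33705/(-23)) - 3911866 = (111996 + (15*(-1/23))² - 33705*(-1)/23) - 3911866 = (111996 + (-15/23)² - 2247*(-15/23)) - 3911866 = (111996 + 225/529 + 33705/23) - 3911866 = 60021324/529 - 3911866 = -2009355790/529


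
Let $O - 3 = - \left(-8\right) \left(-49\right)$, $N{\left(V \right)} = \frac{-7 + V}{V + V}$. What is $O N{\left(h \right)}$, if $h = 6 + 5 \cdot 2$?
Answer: $- \frac{3501}{32} \approx -109.41$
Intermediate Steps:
$h = 16$ ($h = 6 + 10 = 16$)
$N{\left(V \right)} = \frac{-7 + V}{2 V}$
$O = -389$ ($O = 3 - \left(-8\right) \left(-49\right) = 3 - 392 = -389$)
$O N{\left(h \right)} = - 389 \frac{-7 + 16}{2 \cdot 16} = - 389 \cdot \frac{1}{2} \cdot \frac{1}{16} \cdot 9 = \left(-389\right) \frac{9}{32} = - \frac{3501}{32}$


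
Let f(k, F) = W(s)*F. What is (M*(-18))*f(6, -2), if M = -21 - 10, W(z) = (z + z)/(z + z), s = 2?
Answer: -1116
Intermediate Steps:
W(z) = 1 (W(z) = (2*z)/((2*z)) = (2*z)*(1/(2*z)) = 1)
f(k, F) = F (f(k, F) = 1*F = F)
M = -31
(M*(-18))*f(6, -2) = -31*(-18)*(-2) = 558*(-2) = -1116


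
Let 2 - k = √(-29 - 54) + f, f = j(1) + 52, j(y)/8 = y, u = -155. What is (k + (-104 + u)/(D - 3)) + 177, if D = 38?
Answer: 558/5 - I*√83 ≈ 111.6 - 9.1104*I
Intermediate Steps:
j(y) = 8*y
f = 60 (f = 8*1 + 52 = 8 + 52 = 60)
k = -58 - I*√83 (k = 2 - (√(-29 - 54) + 60) = 2 - (√(-83) + 60) = 2 - (I*√83 + 60) = 2 - (60 + I*√83) = 2 + (-60 - I*√83) = -58 - I*√83 ≈ -58.0 - 9.1104*I)
(k + (-104 + u)/(D - 3)) + 177 = ((-58 - I*√83) + (-104 - 155)/(38 - 3)) + 177 = ((-58 - I*√83) - 259/35) + 177 = ((-58 - I*√83) - 259*1/35) + 177 = ((-58 - I*√83) - 37/5) + 177 = (-327/5 - I*√83) + 177 = 558/5 - I*√83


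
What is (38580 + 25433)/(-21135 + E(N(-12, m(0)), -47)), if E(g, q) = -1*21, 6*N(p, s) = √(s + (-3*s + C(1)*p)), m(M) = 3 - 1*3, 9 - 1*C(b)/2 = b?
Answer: -64013/21156 ≈ -3.0258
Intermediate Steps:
C(b) = 18 - 2*b
m(M) = 0 (m(M) = 3 - 3 = 0)
N(p, s) = √(-2*s + 16*p)/6 (N(p, s) = √(s + (-3*s + (18 - 2*1)*p))/6 = √(s + (-3*s + (18 - 2)*p))/6 = √(s + (-3*s + 16*p))/6 = √(-2*s + 16*p)/6)
E(g, q) = -21
(38580 + 25433)/(-21135 + E(N(-12, m(0)), -47)) = (38580 + 25433)/(-21135 - 21) = 64013/(-21156) = 64013*(-1/21156) = -64013/21156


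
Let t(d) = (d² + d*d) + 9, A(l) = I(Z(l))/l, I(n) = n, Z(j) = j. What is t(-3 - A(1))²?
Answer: 1681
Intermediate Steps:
A(l) = 1 (A(l) = l/l = 1)
t(d) = 9 + 2*d² (t(d) = (d² + d²) + 9 = 2*d² + 9 = 9 + 2*d²)
t(-3 - A(1))² = (9 + 2*(-3 - 1*1)²)² = (9 + 2*(-3 - 1)²)² = (9 + 2*(-4)²)² = (9 + 2*16)² = (9 + 32)² = 41² = 1681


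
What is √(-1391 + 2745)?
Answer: √1354 ≈ 36.797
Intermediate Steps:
√(-1391 + 2745) = √1354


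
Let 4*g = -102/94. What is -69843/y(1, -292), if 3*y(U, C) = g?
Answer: 13130484/17 ≈ 7.7238e+5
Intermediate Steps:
g = -51/188 (g = (-102/94)/4 = (-102*1/94)/4 = (1/4)*(-51/47) = -51/188 ≈ -0.27128)
y(U, C) = -17/188 (y(U, C) = (1/3)*(-51/188) = -17/188)
-69843/y(1, -292) = -69843/(-17/188) = -69843*(-188/17) = 13130484/17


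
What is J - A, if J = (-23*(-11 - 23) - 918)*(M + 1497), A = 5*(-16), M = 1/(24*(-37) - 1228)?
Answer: -107657814/529 ≈ -2.0351e+5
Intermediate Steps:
M = -1/2116 (M = 1/(-888 - 1228) = 1/(-2116) = -1/2116 ≈ -0.00047259)
A = -80
J = -107700134/529 (J = (-23*(-11 - 23) - 918)*(-1/2116 + 1497) = (-23*(-34) - 918)*(3167651/2116) = (782 - 918)*(3167651/2116) = -136*3167651/2116 = -107700134/529 ≈ -2.0359e+5)
J - A = -107700134/529 - 1*(-80) = -107700134/529 + 80 = -107657814/529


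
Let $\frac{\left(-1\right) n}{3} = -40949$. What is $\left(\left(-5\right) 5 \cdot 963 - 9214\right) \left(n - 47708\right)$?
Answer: $-2501302171$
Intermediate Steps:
$n = 122847$ ($n = \left(-3\right) \left(-40949\right) = 122847$)
$\left(\left(-5\right) 5 \cdot 963 - 9214\right) \left(n - 47708\right) = \left(\left(-5\right) 5 \cdot 963 - 9214\right) \left(122847 - 47708\right) = \left(\left(-25\right) 963 - 9214\right) 75139 = \left(-24075 - 9214\right) 75139 = \left(-33289\right) 75139 = -2501302171$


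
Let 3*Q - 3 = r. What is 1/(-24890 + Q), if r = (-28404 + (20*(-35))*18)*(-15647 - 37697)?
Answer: 1/729080903 ≈ 1.3716e-9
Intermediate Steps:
r = 2187317376 (r = (-28404 - 700*18)*(-53344) = (-28404 - 12600)*(-53344) = -41004*(-53344) = 2187317376)
Q = 729105793 (Q = 1 + (⅓)*2187317376 = 1 + 729105792 = 729105793)
1/(-24890 + Q) = 1/(-24890 + 729105793) = 1/729080903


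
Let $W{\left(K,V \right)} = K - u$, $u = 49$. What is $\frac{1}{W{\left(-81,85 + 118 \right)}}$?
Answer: $- \frac{1}{130} \approx -0.0076923$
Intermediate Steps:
$W{\left(K,V \right)} = -49 + K$ ($W{\left(K,V \right)} = K - 49 = -49 + K$)
$\frac{1}{W{\left(-81,85 + 118 \right)}} = \frac{1}{-49 - 81} = \frac{1}{-130} = - \frac{1}{130}$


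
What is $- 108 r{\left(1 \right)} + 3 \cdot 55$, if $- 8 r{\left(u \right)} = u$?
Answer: $\frac{357}{2} \approx 178.5$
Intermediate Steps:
$r{\left(u \right)} = - \frac{u}{8}$
$- 108 r{\left(1 \right)} + 3 \cdot 55 = - 108 \left(\left(- \frac{1}{8}\right) 1\right) + 3 \cdot 55 = \left(-108\right) \left(- \frac{1}{8}\right) + 165 = \frac{27}{2} + 165 = \frac{357}{2}$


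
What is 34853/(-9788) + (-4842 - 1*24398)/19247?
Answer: -957016811/188389636 ≈ -5.0800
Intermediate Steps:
34853/(-9788) + (-4842 - 1*24398)/19247 = 34853*(-1/9788) + (-4842 - 24398)*(1/19247) = -34853/9788 - 29240*1/19247 = -34853/9788 - 29240/19247 = -957016811/188389636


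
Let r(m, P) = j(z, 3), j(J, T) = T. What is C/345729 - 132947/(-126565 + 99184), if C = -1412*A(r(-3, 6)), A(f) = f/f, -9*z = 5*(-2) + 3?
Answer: 5102774599/1051822861 ≈ 4.8514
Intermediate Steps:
z = 7/9 (z = -(5*(-2) + 3)/9 = -(-10 + 3)/9 = -⅑*(-7) = 7/9 ≈ 0.77778)
r(m, P) = 3
A(f) = 1
C = -1412 (C = -1412*1 = -1412)
C/345729 - 132947/(-126565 + 99184) = -1412/345729 - 132947/(-126565 + 99184) = -1412*1/345729 - 132947/(-27381) = -1412/345729 - 132947*(-1/27381) = -1412/345729 + 132947/27381 = 5102774599/1051822861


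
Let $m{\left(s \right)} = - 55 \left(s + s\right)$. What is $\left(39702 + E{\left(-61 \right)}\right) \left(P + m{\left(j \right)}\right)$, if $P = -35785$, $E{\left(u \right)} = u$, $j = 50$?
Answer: $-1636578685$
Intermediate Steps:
$m{\left(s \right)} = - 110 s$ ($m{\left(s \right)} = - 55 \cdot 2 s = - 110 s$)
$\left(39702 + E{\left(-61 \right)}\right) \left(P + m{\left(j \right)}\right) = \left(39702 - 61\right) \left(-35785 - 5500\right) = 39641 \left(-35785 - 5500\right) = 39641 \left(-41285\right) = -1636578685$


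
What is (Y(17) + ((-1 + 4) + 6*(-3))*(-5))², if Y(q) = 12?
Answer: 7569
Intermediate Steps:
(Y(17) + ((-1 + 4) + 6*(-3))*(-5))² = (12 + ((-1 + 4) + 6*(-3))*(-5))² = (12 + (3 - 18)*(-5))² = (12 - 15*(-5))² = (12 + 75)² = 87² = 7569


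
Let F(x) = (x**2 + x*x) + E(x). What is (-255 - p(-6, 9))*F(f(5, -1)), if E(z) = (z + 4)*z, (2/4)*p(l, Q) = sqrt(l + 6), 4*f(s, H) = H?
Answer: 3315/16 ≈ 207.19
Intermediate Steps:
f(s, H) = H/4
p(l, Q) = 2*sqrt(6 + l) (p(l, Q) = 2*sqrt(l + 6) = 2*sqrt(6 + l))
E(z) = z*(4 + z) (E(z) = (4 + z)*z = z*(4 + z))
F(x) = 2*x**2 + x*(4 + x) (F(x) = (x**2 + x*x) + x*(4 + x) = (x**2 + x**2) + x*(4 + x) = 2*x**2 + x*(4 + x))
(-255 - p(-6, 9))*F(f(5, -1)) = (-255 - 2*sqrt(6 - 6))*(((1/4)*(-1))*(4 + 3*((1/4)*(-1)))) = (-255 - 2*sqrt(0))*(-(4 + 3*(-1/4))/4) = (-255 - 2*0)*(-(4 - 3/4)/4) = (-255 - 1*0)*(-1/4*13/4) = (-255 + 0)*(-13/16) = -255*(-13/16) = 3315/16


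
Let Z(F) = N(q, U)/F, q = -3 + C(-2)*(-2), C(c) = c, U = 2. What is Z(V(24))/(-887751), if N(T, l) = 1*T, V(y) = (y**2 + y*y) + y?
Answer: -1/1043995176 ≈ -9.5786e-10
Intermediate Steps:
V(y) = y + 2*y**2 (V(y) = (y**2 + y**2) + y = 2*y**2 + y = y + 2*y**2)
q = 1 (q = -3 - 2*(-2) = -3 + 4 = 1)
N(T, l) = T
Z(F) = 1/F
Z(V(24))/(-887751) = 1/((24*(1 + 2*24))*(-887751)) = -1/887751/(24*(1 + 48)) = -1/887751/(24*49) = -1/887751/1176 = (1/1176)*(-1/887751) = -1/1043995176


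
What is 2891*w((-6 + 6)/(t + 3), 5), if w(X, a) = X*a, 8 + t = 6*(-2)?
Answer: 0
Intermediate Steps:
t = -20 (t = -8 + 6*(-2) = -8 - 12 = -20)
2891*w((-6 + 6)/(t + 3), 5) = 2891*(((-6 + 6)/(-20 + 3))*5) = 2891*((0/(-17))*5) = 2891*((0*(-1/17))*5) = 2891*(0*5) = 2891*0 = 0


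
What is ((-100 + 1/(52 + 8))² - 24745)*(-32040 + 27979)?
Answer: 215614729939/3600 ≈ 5.9893e+7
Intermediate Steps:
((-100 + 1/(52 + 8))² - 24745)*(-32040 + 27979) = ((-100 + 1/60)² - 24745)*(-4061) = ((-5999/60)² - 24745)*(-4061) = (35988001/3600 - 24745)*(-4061) = -53093999/3600*(-4061) = 215614729939/3600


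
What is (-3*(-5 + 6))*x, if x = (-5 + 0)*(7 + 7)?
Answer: 210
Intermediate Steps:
x = -70 (x = -5*14 = -70)
(-3*(-5 + 6))*x = -3*(-5 + 6)*(-70) = -3*1*(-70) = -3*(-70) = 210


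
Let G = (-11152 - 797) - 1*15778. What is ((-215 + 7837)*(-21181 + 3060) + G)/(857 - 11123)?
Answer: 46048663/3422 ≈ 13457.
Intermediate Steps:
G = -27727 (G = -11949 - 15778 = -27727)
((-215 + 7837)*(-21181 + 3060) + G)/(857 - 11123) = ((-215 + 7837)*(-21181 + 3060) - 27727)/(857 - 11123) = (7622*(-18121) - 27727)/(-10266) = (-138118262 - 27727)*(-1/10266) = -138145989*(-1/10266) = 46048663/3422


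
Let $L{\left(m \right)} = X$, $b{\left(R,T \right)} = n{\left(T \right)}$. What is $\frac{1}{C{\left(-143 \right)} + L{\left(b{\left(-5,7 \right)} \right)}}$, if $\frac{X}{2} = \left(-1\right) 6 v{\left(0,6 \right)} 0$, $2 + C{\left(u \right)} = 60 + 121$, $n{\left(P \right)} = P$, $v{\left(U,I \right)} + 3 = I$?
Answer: $\frac{1}{179} \approx 0.0055866$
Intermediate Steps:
$v{\left(U,I \right)} = -3 + I$
$b{\left(R,T \right)} = T$
$C{\left(u \right)} = 179$ ($C{\left(u \right)} = -2 + \left(60 + 121\right) = -2 + 181 = 179$)
$X = 0$ ($X = 2 \left(-1\right) 6 \left(-3 + 6\right) 0 = 2 \left(-6\right) 3 \cdot 0 = 2 \left(\left(-18\right) 0\right) = 2 \cdot 0 = 0$)
$L{\left(m \right)} = 0$
$\frac{1}{C{\left(-143 \right)} + L{\left(b{\left(-5,7 \right)} \right)}} = \frac{1}{179 + 0} = \frac{1}{179}$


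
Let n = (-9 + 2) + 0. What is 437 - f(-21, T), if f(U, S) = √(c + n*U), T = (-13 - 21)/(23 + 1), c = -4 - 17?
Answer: 437 - 3*√14 ≈ 425.77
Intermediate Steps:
c = -21
n = -7 (n = -7 + 0 = -7)
T = -17/12 (T = -34/24 = -34*1/24 = -17/12 ≈ -1.4167)
f(U, S) = √(-21 - 7*U)
437 - f(-21, T) = 437 - √(-21 - 7*(-21)) = 437 - √(-21 + 147) = 437 - √126 = 437 - 3*√14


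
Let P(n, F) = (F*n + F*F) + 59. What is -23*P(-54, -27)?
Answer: -51658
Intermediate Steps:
P(n, F) = 59 + F² + F*n (P(n, F) = (F*n + F²) + 59 = (F² + F*n) + 59 = 59 + F² + F*n)
-23*P(-54, -27) = -23*(59 + (-27)² - 27*(-54)) = -23*(59 + 729 + 1458) = -23*2246 = -51658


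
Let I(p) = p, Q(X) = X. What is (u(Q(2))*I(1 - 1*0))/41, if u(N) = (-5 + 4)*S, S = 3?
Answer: -3/41 ≈ -0.073171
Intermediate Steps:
u(N) = -3 (u(N) = (-5 + 4)*3 = -1*3 = -3)
(u(Q(2))*I(1 - 1*0))/41 = -3*(1 - 1*0)/41 = -3*(1 + 0)*(1/41) = -3*1*(1/41) = -3*1/41 = -3/41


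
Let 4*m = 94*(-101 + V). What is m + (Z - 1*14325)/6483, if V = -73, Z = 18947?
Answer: -26504365/6483 ≈ -4088.3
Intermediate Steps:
m = -4089 (m = (94*(-101 - 73))/4 = (94*(-174))/4 = (¼)*(-16356) = -4089)
m + (Z - 1*14325)/6483 = -4089 + (18947 - 1*14325)/6483 = -4089 + (18947 - 14325)*(1/6483) = -4089 + 4622*(1/6483) = -4089 + 4622/6483 = -26504365/6483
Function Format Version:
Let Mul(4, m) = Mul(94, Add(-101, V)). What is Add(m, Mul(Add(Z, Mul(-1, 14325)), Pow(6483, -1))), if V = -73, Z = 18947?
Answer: Rational(-26504365, 6483) ≈ -4088.3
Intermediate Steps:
m = -4089 (m = Mul(Rational(1, 4), Mul(94, Add(-101, -73))) = Mul(Rational(1, 4), Mul(94, -174)) = Mul(Rational(1, 4), -16356) = -4089)
Add(m, Mul(Add(Z, Mul(-1, 14325)), Pow(6483, -1))) = Add(-4089, Mul(Add(18947, Mul(-1, 14325)), Pow(6483, -1))) = Add(-4089, Mul(Add(18947, -14325), Rational(1, 6483))) = Add(-4089, Mul(4622, Rational(1, 6483))) = Add(-4089, Rational(4622, 6483)) = Rational(-26504365, 6483)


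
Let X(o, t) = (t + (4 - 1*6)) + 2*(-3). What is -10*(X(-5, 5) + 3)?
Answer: 0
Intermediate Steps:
X(o, t) = -8 + t (X(o, t) = (t + (4 - 6)) - 6 = (t - 2) - 6 = (-2 + t) - 6 = -8 + t)
-10*(X(-5, 5) + 3) = -10*((-8 + 5) + 3) = -10*(-3 + 3) = -10*0 = 0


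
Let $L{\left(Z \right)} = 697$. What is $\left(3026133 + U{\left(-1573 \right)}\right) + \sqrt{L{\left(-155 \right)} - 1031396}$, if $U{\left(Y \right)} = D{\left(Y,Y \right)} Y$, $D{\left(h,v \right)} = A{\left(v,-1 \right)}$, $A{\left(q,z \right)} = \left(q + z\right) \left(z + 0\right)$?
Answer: $550231 + i \sqrt{1030699} \approx 5.5023 \cdot 10^{5} + 1015.2 i$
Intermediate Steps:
$A{\left(q,z \right)} = z \left(q + z\right)$ ($A{\left(q,z \right)} = \left(q + z\right) z = z \left(q + z\right)$)
$D{\left(h,v \right)} = 1 - v$ ($D{\left(h,v \right)} = - (v - 1) = - (-1 + v) = 1 - v$)
$U{\left(Y \right)} = Y \left(1 - Y\right)$ ($U{\left(Y \right)} = \left(1 - Y\right) Y = Y \left(1 - Y\right)$)
$\left(3026133 + U{\left(-1573 \right)}\right) + \sqrt{L{\left(-155 \right)} - 1031396} = \left(3026133 - 1573 \left(1 - -1573\right)\right) + \sqrt{697 - 1031396} = \left(3026133 - 1573 \left(1 + 1573\right)\right) + \sqrt{-1030699} = \left(3026133 - 2475902\right) + i \sqrt{1030699} = 550231 + i \sqrt{1030699}$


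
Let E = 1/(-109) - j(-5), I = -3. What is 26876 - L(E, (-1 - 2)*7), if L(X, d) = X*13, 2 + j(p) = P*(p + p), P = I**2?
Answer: 2799133/109 ≈ 25680.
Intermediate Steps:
P = 9 (P = (-3)**2 = 9)
j(p) = -2 + 18*p (j(p) = -2 + 9*(p + p) = -2 + 9*(2*p) = -2 + 18*p)
E = 10027/109 (E = 1/(-109) - (-2 + 18*(-5)) = -1/109 - (-2 - 90) = -1/109 - 1*(-92) = -1/109 + 92 = 10027/109 ≈ 91.991)
L(X, d) = 13*X
26876 - L(E, (-1 - 2)*7) = 26876 - 13*10027/109 = 26876 - 1*130351/109 = 26876 - 130351/109 = 2799133/109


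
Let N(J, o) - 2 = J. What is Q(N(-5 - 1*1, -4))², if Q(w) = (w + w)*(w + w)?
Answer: 4096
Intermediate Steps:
N(J, o) = 2 + J
Q(w) = 4*w² (Q(w) = (2*w)*(2*w) = 4*w²)
Q(N(-5 - 1*1, -4))² = (4*(2 + (-5 - 1*1))²)² = (4*(2 + (-5 - 1))²)² = (4*(2 - 6)²)² = (4*(-4)²)² = (4*16)² = 64² = 4096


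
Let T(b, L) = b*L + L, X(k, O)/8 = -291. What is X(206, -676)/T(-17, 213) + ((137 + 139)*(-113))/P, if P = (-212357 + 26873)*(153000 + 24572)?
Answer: 133119609123/194875858684 ≈ 0.68310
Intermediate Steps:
X(k, O) = -2328 (X(k, O) = 8*(-291) = -2328)
T(b, L) = L + L*b (T(b, L) = L*b + L = L + L*b)
P = -32936764848 (P = -185484*177572 = -32936764848)
X(206, -676)/T(-17, 213) + ((137 + 139)*(-113))/P = -2328*1/(213*(1 - 17)) + ((137 + 139)*(-113))/(-32936764848) = -2328/(213*(-16)) + (276*(-113))*(-1/32936764848) = -2328/(-3408) - 31188*(-1/32936764848) = -2328*(-1/3408) + 2599/2744730404 = 97/142 + 2599/2744730404 = 133119609123/194875858684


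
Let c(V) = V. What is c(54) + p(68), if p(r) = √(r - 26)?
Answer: 54 + √42 ≈ 60.481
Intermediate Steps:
p(r) = √(-26 + r)
c(54) + p(68) = 54 + √(-26 + 68) = 54 + √42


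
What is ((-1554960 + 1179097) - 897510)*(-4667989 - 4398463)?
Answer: 11544975182596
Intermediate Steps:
((-1554960 + 1179097) - 897510)*(-4667989 - 4398463) = (-375863 - 897510)*(-9066452) = -1273373*(-9066452) = 11544975182596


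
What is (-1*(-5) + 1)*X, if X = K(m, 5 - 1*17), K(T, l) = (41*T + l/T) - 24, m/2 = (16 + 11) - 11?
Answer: 30903/4 ≈ 7725.8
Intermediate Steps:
m = 32 (m = 2*((16 + 11) - 11) = 2*(27 - 11) = 2*16 = 32)
K(T, l) = -24 + 41*T + l/T (K(T, l) = (41*T + l/T) - 24 = -24 + 41*T + l/T)
X = 10301/8 (X = -24 + 41*32 + (5 - 1*17)/32 = -24 + 1312 + (5 - 17)*(1/32) = -24 + 1312 - 12*1/32 = -24 + 1312 - 3/8 = 10301/8 ≈ 1287.6)
(-1*(-5) + 1)*X = (-1*(-5) + 1)*(10301/8) = (5 + 1)*(10301/8) = 6*(10301/8) = 30903/4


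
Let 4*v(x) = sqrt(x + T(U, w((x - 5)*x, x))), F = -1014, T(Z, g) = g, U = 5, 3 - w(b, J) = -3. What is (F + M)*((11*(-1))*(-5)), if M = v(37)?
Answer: -55770 + 55*sqrt(43)/4 ≈ -55680.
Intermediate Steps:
w(b, J) = 6 (w(b, J) = 3 - 1*(-3) = 3 + 3 = 6)
v(x) = sqrt(6 + x)/4 (v(x) = sqrt(x + 6)/4 = sqrt(6 + x)/4)
M = sqrt(43)/4 (M = sqrt(6 + 37)/4 = sqrt(43)/4 ≈ 1.6394)
(F + M)*((11*(-1))*(-5)) = (-1014 + sqrt(43)/4)*((11*(-1))*(-5)) = (-1014 + sqrt(43)/4)*(-11*(-5)) = (-1014 + sqrt(43)/4)*55 = -55770 + 55*sqrt(43)/4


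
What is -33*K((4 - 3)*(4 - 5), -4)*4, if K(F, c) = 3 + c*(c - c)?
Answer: -396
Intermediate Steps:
K(F, c) = 3 (K(F, c) = 3 + c*0 = 3 + 0 = 3)
-33*K((4 - 3)*(4 - 5), -4)*4 = -33*3*4 = -99*4 = -396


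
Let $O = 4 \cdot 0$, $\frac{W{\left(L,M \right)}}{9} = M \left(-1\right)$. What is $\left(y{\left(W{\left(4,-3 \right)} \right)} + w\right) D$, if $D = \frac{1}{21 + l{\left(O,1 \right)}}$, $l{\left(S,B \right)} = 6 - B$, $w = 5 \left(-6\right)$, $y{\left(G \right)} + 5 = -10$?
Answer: $- \frac{45}{26} \approx -1.7308$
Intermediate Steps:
$W{\left(L,M \right)} = - 9 M$ ($W{\left(L,M \right)} = 9 M \left(-1\right) = 9 \left(- M\right) = - 9 M$)
$y{\left(G \right)} = -15$ ($y{\left(G \right)} = -5 - 10 = -15$)
$O = 0$
$w = -30$
$D = \frac{1}{26}$ ($D = \frac{1}{21 + \left(6 - 1\right)} = \frac{1}{21 + 5} = \frac{1}{26} \approx 0.038462$)
$\left(y{\left(W{\left(4,-3 \right)} \right)} + w\right) D = \left(-15 - 30\right) \frac{1}{26} = \left(-45\right) \frac{1}{26} = - \frac{45}{26}$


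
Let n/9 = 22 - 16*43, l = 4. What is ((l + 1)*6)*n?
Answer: -179820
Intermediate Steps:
n = -5994 (n = 9*(22 - 16*43) = 9*(22 - 688) = 9*(-666) = -5994)
((l + 1)*6)*n = ((4 + 1)*6)*(-5994) = (5*6)*(-5994) = 30*(-5994) = -179820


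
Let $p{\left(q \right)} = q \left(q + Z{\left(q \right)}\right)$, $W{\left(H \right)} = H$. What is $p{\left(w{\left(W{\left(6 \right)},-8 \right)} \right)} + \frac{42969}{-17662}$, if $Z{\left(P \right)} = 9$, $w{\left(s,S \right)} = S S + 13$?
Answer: $\frac{116914795}{17662} \approx 6619.6$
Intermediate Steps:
$w{\left(s,S \right)} = 13 + S^{2}$ ($w{\left(s,S \right)} = S^{2} + 13 = 13 + S^{2}$)
$p{\left(q \right)} = q \left(9 + q\right)$ ($p{\left(q \right)} = q \left(q + 9\right) = q \left(9 + q\right)$)
$p{\left(w{\left(W{\left(6 \right)},-8 \right)} \right)} + \frac{42969}{-17662} = \left(13 + \left(-8\right)^{2}\right) \left(9 + \left(13 + \left(-8\right)^{2}\right)\right) + \frac{42969}{-17662} = \left(13 + 64\right) \left(9 + \left(13 + 64\right)\right) + 42969 \left(- \frac{1}{17662}\right) = 77 \left(9 + 77\right) - \frac{42969}{17662} = 77 \cdot 86 - \frac{42969}{17662} = 6622 - \frac{42969}{17662} = \frac{116914795}{17662}$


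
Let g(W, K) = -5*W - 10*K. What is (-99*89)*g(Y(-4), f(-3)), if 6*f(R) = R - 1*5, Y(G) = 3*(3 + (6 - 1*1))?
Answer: 939840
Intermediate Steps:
Y(G) = 24 (Y(G) = 3*(3 + (6 - 1)) = 3*(3 + 5) = 3*8 = 24)
f(R) = -⅚ + R/6 (f(R) = (R - 1*5)/6 = (R - 5)/6 = (-5 + R)/6 = -⅚ + R/6)
g(W, K) = -10*K - 5*W
(-99*89)*g(Y(-4), f(-3)) = (-99*89)*(-10*(-⅚ + (⅙)*(-3)) - 5*24) = -8811*(-10*(-⅚ - ½) - 120) = -8811*(-10*(-4/3) - 120) = -8811*(40/3 - 120) = -8811*(-320/3) = 939840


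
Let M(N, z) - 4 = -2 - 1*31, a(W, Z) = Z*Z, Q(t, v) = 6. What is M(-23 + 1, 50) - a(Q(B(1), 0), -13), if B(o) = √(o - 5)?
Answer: -198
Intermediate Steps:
B(o) = √(-5 + o)
a(W, Z) = Z²
M(N, z) = -29 (M(N, z) = 4 + (-2 - 1*31) = 4 + (-2 - 31) = 4 - 33 = -29)
M(-23 + 1, 50) - a(Q(B(1), 0), -13) = -29 - 1*(-13)² = -29 - 1*169 = -29 - 169 = -198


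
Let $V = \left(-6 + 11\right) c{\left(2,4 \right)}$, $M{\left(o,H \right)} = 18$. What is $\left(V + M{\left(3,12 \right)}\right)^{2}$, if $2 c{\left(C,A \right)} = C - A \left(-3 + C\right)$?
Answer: $1089$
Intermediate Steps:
$c{\left(C,A \right)} = \frac{C}{2} - \frac{A \left(-3 + C\right)}{2}$ ($c{\left(C,A \right)} = \frac{C - A \left(-3 + C\right)}{2} = \frac{C}{2} - \frac{A \left(-3 + C\right)}{2}$)
$V = 15$ ($V = \left(-6 + 11\right) \left(\frac{1}{2} \cdot 2 + \frac{3}{2} \cdot 4 - 2 \cdot 2\right) = 5 \left(1 + 6 - 4\right) = 5 \cdot 3 = 15$)
$\left(V + M{\left(3,12 \right)}\right)^{2} = \left(15 + 18\right)^{2} = 33^{2} = 1089$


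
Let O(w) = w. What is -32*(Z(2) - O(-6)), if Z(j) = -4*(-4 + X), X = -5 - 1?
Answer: -1472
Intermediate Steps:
X = -6
Z(j) = 40 (Z(j) = -4*(-4 - 6) = -4*(-10) = 40)
-32*(Z(2) - O(-6)) = -32*(40 - 1*(-6)) = -32*(40 + 6) = -32*46 = -1472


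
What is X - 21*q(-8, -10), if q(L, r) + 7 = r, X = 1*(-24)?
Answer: 333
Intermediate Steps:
X = -24
q(L, r) = -7 + r
X - 21*q(-8, -10) = -24 - 21*(-7 - 10) = -24 - 21*(-17) = -24 + 357 = 333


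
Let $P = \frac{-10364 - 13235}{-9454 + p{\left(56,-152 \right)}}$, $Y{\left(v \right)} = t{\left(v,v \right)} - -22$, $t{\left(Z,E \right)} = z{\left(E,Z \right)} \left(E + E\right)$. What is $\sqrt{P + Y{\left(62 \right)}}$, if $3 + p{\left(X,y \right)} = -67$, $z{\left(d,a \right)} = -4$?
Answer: $\frac{i \sqrt{10692540037}}{4762} \approx 21.715 i$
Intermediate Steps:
$t{\left(Z,E \right)} = - 8 E$ ($t{\left(Z,E \right)} = - 4 \left(E + E\right) = - 4 \cdot 2 E = - 8 E$)
$p{\left(X,y \right)} = -70$ ($p{\left(X,y \right)} = -3 - 67 = -70$)
$Y{\left(v \right)} = 22 - 8 v$ ($Y{\left(v \right)} = - 8 v - -22 = - 8 v + 22 = 22 - 8 v$)
$P = \frac{23599}{9524}$ ($P = \frac{-10364 - 13235}{-9454 - 70} = - \frac{23599}{-9524} = \left(-23599\right) \left(- \frac{1}{9524}\right) = \frac{23599}{9524} \approx 2.4778$)
$\sqrt{P + Y{\left(62 \right)}} = \sqrt{\frac{23599}{9524} + \left(22 - 496\right)} = \sqrt{\frac{23599}{9524} - 474} = \sqrt{- \frac{4490777}{9524}} = \frac{i \sqrt{10692540037}}{4762}$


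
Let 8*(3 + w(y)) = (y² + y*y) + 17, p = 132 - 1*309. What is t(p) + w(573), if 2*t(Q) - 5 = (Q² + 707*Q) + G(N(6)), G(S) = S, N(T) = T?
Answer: 281455/8 ≈ 35182.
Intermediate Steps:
p = -177 (p = 132 - 309 = -177)
w(y) = -7/8 + y²/4 (w(y) = -3 + ((y² + y*y) + 17)/8 = -3 + ((y² + y²) + 17)/8 = -3 + (2*y² + 17)/8 = -3 + (17 + 2*y²)/8 = -3 + (17/8 + y²/4) = -7/8 + y²/4)
t(Q) = 11/2 + Q²/2 + 707*Q/2 (t(Q) = 5/2 + ((Q² + 707*Q) + 6)/2 = 5/2 + (6 + Q² + 707*Q)/2 = 5/2 + (3 + Q²/2 + 707*Q/2) = 11/2 + Q²/2 + 707*Q/2)
t(p) + w(573) = (11/2 + (½)*(-177)² + (707/2)*(-177)) + (-7/8 + (¼)*573²) = (11/2 + (½)*31329 - 125139/2) + (-7/8 + (¼)*328329) = (11/2 + 31329/2 - 125139/2) + (-7/8 + 328329/4) = -93799/2 + 656651/8 = 281455/8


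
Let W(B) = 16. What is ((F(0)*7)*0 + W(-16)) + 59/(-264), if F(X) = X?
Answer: 4165/264 ≈ 15.777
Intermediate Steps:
((F(0)*7)*0 + W(-16)) + 59/(-264) = ((0*7)*0 + 16) + 59/(-264) = (0*0 + 16) + 59*(-1/264) = (0 + 16) - 59/264 = 16 - 59/264 = 4165/264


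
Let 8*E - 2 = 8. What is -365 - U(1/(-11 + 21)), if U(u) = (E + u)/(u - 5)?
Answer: -35743/98 ≈ -364.72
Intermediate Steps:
E = 5/4 (E = ¼ + (⅛)*8 = ¼ + 1 = 5/4 ≈ 1.2500)
U(u) = (5/4 + u)/(-5 + u) (U(u) = (5/4 + u)/(u - 5) = (5/4 + u)/(-5 + u))
-365 - U(1/(-11 + 21)) = -365 - (5/4 + 1/(-11 + 21))/(-5 + 1/(-11 + 21)) = -365 - (5/4 + 1/10)/(-5 + 1/10) = -365 - (5/4 + ⅒)/(-5 + ⅒) = -365 - 27/((-49/10)*20) = -365 - (-10)*27/(49*20) = -365 - 1*(-27/98) = -365 + 27/98 = -35743/98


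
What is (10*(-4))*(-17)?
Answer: 680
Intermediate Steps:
(10*(-4))*(-17) = -40*(-17) = 680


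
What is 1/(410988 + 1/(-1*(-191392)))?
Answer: 191392/78659815297 ≈ 2.4332e-6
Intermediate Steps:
1/(410988 + 1/(-1*(-191392))) = 1/(410988 + 1/191392) = 1/(78659815297/191392) = 191392/78659815297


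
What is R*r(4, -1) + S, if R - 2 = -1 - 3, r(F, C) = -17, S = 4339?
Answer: 4373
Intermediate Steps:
R = -2 (R = 2 + (-1 - 3) = 2 - 4 = -2)
R*r(4, -1) + S = -2*(-17) + 4339 = 34 + 4339 = 4373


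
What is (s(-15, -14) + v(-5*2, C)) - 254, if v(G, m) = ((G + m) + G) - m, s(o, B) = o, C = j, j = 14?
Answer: -289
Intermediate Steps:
C = 14
v(G, m) = 2*G (v(G, m) = (m + 2*G) - m = 2*G)
(s(-15, -14) + v(-5*2, C)) - 254 = (-15 + 2*(-5*2)) - 254 = (-15 + 2*(-10)) - 254 = (-15 - 20) - 254 = -35 - 254 = -289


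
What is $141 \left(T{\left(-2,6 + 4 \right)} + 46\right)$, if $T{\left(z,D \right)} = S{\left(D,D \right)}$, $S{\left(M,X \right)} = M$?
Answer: $7896$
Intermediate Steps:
$T{\left(z,D \right)} = D$
$141 \left(T{\left(-2,6 + 4 \right)} + 46\right) = 141 \left(\left(6 + 4\right) + 46\right) = 141 \left(10 + 46\right) = 141 \cdot 56 = 7896$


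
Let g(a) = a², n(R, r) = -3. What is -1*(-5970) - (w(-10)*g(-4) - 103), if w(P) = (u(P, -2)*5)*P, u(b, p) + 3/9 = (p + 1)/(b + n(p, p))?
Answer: 228847/39 ≈ 5867.9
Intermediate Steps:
u(b, p) = -⅓ + (1 + p)/(-3 + b) (u(b, p) = -⅓ + (p + 1)/(b - 3) = -⅓ + (1 + p)/(-3 + b))
w(P) = -5*P²/(3*(-3 + P)) (w(P) = (((2 - 2 - P/3)/(-3 + P))*5)*P = (((-P/3)/(-3 + P))*5)*P = (-P/(3*(-3 + P))*5)*P = (-5*P/(3*(-3 + P)))*P = -5*P²/(3*(-3 + P)))
-1*(-5970) - (w(-10)*g(-4) - 103) = -1*(-5970) - (-5*(-10)²/(-9 + 3*(-10))*(-4)² - 103) = 5970 - (-5*100/(-9 - 30)*16 - 103) = 5970 - (-5*100/(-39)*16 - 103) = 5970 - (-5*100*(-1/39)*16 - 103) = 5970 - ((500/39)*16 - 103) = 5970 - (8000/39 - 103) = 5970 - 1*3983/39 = 5970 - 3983/39 = 228847/39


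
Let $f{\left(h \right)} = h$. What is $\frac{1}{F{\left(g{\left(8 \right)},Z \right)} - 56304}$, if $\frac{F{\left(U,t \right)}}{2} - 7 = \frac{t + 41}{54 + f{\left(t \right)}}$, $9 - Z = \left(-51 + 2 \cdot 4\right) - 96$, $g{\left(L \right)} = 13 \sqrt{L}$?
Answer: $- \frac{101}{5685101} \approx -1.7766 \cdot 10^{-5}$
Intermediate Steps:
$Z = 148$ ($Z = 9 - \left(\left(-51 + 2 \cdot 4\right) - 96\right) = 9 - \left(\left(-51 + 8\right) - 96\right) = 9 - \left(-43 - 96\right) = 9 - -139 = 9 + 139 = 148$)
$F{\left(U,t \right)} = 14 + \frac{2 \left(41 + t\right)}{54 + t}$ ($F{\left(U,t \right)} = 14 + 2 \frac{t + 41}{54 + t} = 14 + 2 \frac{41 + t}{54 + t} = 14 + \frac{2 \left(41 + t\right)}{54 + t}$)
$\frac{1}{F{\left(g{\left(8 \right)},Z \right)} - 56304} = \frac{1}{\frac{2 \left(419 + 8 \cdot 148\right)}{54 + 148} - 56304} = \frac{1}{\frac{2 \left(419 + 1184\right)}{202} - 56304} = \frac{1}{2 \cdot \frac{1}{202} \cdot 1603 - 56304} = \frac{1}{\frac{1603}{101} - 56304} = \frac{1}{- \frac{5685101}{101}} = - \frac{101}{5685101}$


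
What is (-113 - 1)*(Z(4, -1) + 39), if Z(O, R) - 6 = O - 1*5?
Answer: -5016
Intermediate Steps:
Z(O, R) = 1 + O (Z(O, R) = 6 + (O - 1*5) = 6 + (O - 5) = 6 + (-5 + O) = 1 + O)
(-113 - 1)*(Z(4, -1) + 39) = (-113 - 1)*((1 + 4) + 39) = -114*(5 + 39) = -114*44 = -5016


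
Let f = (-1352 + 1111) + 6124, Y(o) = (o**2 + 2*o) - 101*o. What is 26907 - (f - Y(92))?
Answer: 20380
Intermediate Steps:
Y(o) = o**2 - 99*o
f = 5883 (f = -241 + 6124 = 5883)
26907 - (f - Y(92)) = 26907 - (5883 - 92*(-99 + 92)) = 26907 - (5883 - 92*(-7)) = 26907 - (5883 - 1*(-644)) = 26907 - (5883 + 644) = 26907 - 1*6527 = 26907 - 6527 = 20380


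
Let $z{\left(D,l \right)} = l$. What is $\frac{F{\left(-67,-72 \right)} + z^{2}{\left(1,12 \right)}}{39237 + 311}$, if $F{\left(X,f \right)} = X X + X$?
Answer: $\frac{2283}{19774} \approx 0.11545$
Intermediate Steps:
$F{\left(X,f \right)} = X + X^{2}$ ($F{\left(X,f \right)} = X^{2} + X = X + X^{2}$)
$\frac{F{\left(-67,-72 \right)} + z^{2}{\left(1,12 \right)}}{39237 + 311} = \frac{- 67 \left(1 - 67\right) + 12^{2}}{39237 + 311} = \frac{\left(-67\right) \left(-66\right) + 144}{39548} = \left(4422 + 144\right) \frac{1}{39548} = 4566 \cdot \frac{1}{39548} = \frac{2283}{19774}$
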